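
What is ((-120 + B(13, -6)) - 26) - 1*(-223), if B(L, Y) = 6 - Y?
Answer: 89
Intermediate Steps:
((-120 + B(13, -6)) - 26) - 1*(-223) = ((-120 + (6 - 1*(-6))) - 26) - 1*(-223) = ((-120 + (6 + 6)) - 26) + 223 = ((-120 + 12) - 26) + 223 = (-108 - 26) + 223 = -134 + 223 = 89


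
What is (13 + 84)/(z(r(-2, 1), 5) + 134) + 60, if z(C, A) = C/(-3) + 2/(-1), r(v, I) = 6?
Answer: 7897/130 ≈ 60.746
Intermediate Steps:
z(C, A) = -2 - C/3 (z(C, A) = C*(-⅓) + 2*(-1) = -C/3 - 2 = -2 - C/3)
(13 + 84)/(z(r(-2, 1), 5) + 134) + 60 = (13 + 84)/((-2 - ⅓*6) + 134) + 60 = 97/((-2 - 2) + 134) + 60 = 97/(-4 + 134) + 60 = 97/130 + 60 = 7897/130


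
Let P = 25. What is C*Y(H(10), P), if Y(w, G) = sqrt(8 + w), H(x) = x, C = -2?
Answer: -6*sqrt(2) ≈ -8.4853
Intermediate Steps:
C*Y(H(10), P) = -2*sqrt(8 + 10) = -6*sqrt(2)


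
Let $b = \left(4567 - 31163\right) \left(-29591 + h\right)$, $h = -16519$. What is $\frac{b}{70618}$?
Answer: $\frac{613170780}{35309} \approx 17366.0$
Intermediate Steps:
$b = 1226341560$ ($b = \left(4567 - 31163\right) \left(-29591 - 16519\right) = \left(-26596\right) \left(-46110\right) = 1226341560$)
$\frac{b}{70618} = \frac{1226341560}{70618} = 1226341560 \cdot \frac{1}{70618} = \frac{613170780}{35309}$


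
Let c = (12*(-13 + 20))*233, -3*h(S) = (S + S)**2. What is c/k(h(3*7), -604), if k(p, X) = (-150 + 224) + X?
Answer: -9786/265 ≈ -36.928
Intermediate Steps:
h(S) = -4*S**2/3 (h(S) = -(S + S)**2/3 = -4*S**2/3)
c = 19572 (c = (12*7)*233 = 84*233 = 19572)
k(p, X) = 74 + X
c/k(h(3*7), -604) = 19572/(74 - 604) = 19572/(-530) = 19572*(-1/530) = -9786/265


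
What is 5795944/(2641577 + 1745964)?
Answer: 5795944/4387541 ≈ 1.3210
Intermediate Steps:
5795944/(2641577 + 1745964) = 5795944/4387541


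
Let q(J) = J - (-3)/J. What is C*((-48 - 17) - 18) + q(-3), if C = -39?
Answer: 3233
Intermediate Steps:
q(J) = J + 3/J
C*((-48 - 17) - 18) + q(-3) = -39*((-48 - 17) - 18) + (-3 + 3/(-3)) = -39*(-65 - 18) + (-3 + 3*(-⅓)) = -39*(-83) + (-3 - 1) = 3237 - 4 = 3233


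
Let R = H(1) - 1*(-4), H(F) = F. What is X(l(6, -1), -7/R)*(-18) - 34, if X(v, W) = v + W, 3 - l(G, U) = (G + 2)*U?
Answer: -1034/5 ≈ -206.80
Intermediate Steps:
l(G, U) = 3 - U*(2 + G) (l(G, U) = 3 - (G + 2)*U = 3 - (2 + G)*U = 3 - U*(2 + G))
R = 5 (R = 1 - 1*(-4) = 1 + 4 = 5)
X(v, W) = W + v
X(l(6, -1), -7/R)*(-18) - 34 = (-7/5 + (3 - 2*(-1) - 1*6*(-1)))*(-18) - 34 = (-7*⅕ + (3 + 2 + 6))*(-18) - 34 = (-7/5 + 11)*(-18) - 34 = (48/5)*(-18) - 34 = -864/5 - 34 = -1034/5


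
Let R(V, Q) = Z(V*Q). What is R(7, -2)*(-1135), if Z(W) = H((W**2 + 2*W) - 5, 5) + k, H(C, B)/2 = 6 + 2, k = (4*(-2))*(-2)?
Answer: -36320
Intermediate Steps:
k = 16 (k = -8*(-2) = 16)
H(C, B) = 16 (H(C, B) = 2*(6 + 2) = 2*8 = 16)
Z(W) = 32 (Z(W) = 16 + 16 = 32)
R(V, Q) = 32
R(7, -2)*(-1135) = 32*(-1135) = -36320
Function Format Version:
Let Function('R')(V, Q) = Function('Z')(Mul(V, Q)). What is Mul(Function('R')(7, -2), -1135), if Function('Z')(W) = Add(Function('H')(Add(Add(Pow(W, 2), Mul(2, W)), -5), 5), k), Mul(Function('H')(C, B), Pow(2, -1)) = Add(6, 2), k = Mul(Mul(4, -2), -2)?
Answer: -36320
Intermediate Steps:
k = 16 (k = Mul(-8, -2) = 16)
Function('H')(C, B) = 16 (Function('H')(C, B) = Mul(2, Add(6, 2)) = Mul(2, 8) = 16)
Function('Z')(W) = 32 (Function('Z')(W) = Add(16, 16) = 32)
Function('R')(V, Q) = 32
Mul(Function('R')(7, -2), -1135) = Mul(32, -1135) = -36320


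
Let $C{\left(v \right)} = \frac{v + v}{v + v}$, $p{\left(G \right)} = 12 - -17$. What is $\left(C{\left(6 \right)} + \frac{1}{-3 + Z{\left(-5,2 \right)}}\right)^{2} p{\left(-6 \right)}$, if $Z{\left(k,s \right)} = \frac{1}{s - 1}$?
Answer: $\frac{29}{4} \approx 7.25$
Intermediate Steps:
$p{\left(G \right)} = 29$ ($p{\left(G \right)} = 12 + 17 = 29$)
$C{\left(v \right)} = 1$ ($C{\left(v \right)} = \frac{2 v}{2 v} = 2 v \frac{1}{2 v} = 1$)
$Z{\left(k,s \right)} = \frac{1}{-1 + s}$
$\left(C{\left(6 \right)} + \frac{1}{-3 + Z{\left(-5,2 \right)}}\right)^{2} p{\left(-6 \right)} = \left(1 + \frac{1}{-3 + \frac{1}{-1 + 2}}\right)^{2} \cdot 29 = \left(1 + \frac{1}{-3 + 1^{-1}}\right)^{2} \cdot 29 = \left(1 + \frac{1}{-3 + 1}\right)^{2} \cdot 29 = \left(1 + \frac{1}{-2}\right)^{2} \cdot 29 = \left(1 - \frac{1}{2}\right)^{2} \cdot 29 = \left(\frac{1}{2}\right)^{2} \cdot 29 = \frac{1}{4} \cdot 29 = \frac{29}{4}$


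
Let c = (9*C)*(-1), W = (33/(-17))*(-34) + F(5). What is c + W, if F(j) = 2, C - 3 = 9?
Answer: -40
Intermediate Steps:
C = 12 (C = 3 + 9 = 12)
W = 68 (W = (33/(-17))*(-34) + 2 = (33*(-1/17))*(-34) + 2 = -33/17*(-34) + 2 = 66 + 2 = 68)
c = -108 (c = (9*12)*(-1) = 108*(-1) = -108)
c + W = -108 + 68 = -40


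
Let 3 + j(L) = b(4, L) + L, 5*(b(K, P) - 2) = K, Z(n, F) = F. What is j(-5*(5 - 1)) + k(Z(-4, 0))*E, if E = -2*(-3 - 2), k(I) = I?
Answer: -101/5 ≈ -20.200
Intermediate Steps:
b(K, P) = 2 + K/5
E = 10 (E = -2*(-5) = 10)
j(L) = -⅕ + L (j(L) = -3 + ((2 + (⅕)*4) + L) = -3 + ((2 + ⅘) + L) = -3 + (14/5 + L) = -⅕ + L)
j(-5*(5 - 1)) + k(Z(-4, 0))*E = (-⅕ - 5*(5 - 1)) + 0*10 = (-⅕ - 5*4) + 0 = (-⅕ - 20) + 0 = -101/5 + 0 = -101/5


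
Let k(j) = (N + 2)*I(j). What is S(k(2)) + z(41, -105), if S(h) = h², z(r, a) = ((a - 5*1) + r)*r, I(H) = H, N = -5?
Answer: -2793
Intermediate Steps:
z(r, a) = r*(-5 + a + r) (z(r, a) = ((a - 5) + r)*r = ((-5 + a) + r)*r = (-5 + a + r)*r = r*(-5 + a + r))
k(j) = -3*j (k(j) = (-5 + 2)*j = -3*j)
S(k(2)) + z(41, -105) = (-3*2)² + 41*(-5 - 105 + 41) = (-6)² + 41*(-69) = 36 - 2829 = -2793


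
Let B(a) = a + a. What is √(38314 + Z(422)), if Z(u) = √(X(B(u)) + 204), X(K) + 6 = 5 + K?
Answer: √(38314 + √1047) ≈ 195.82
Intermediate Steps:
B(a) = 2*a
X(K) = -1 + K (X(K) = -6 + (5 + K) = -1 + K)
Z(u) = √(203 + 2*u) (Z(u) = √((-1 + 2*u) + 204) = √(203 + 2*u))
√(38314 + Z(422)) = √(38314 + √(203 + 2*422)) = √(38314 + √(203 + 844)) = √(38314 + √1047)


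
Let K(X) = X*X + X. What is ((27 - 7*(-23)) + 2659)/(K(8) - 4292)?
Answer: -2847/4220 ≈ -0.67464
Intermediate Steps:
K(X) = X + X² (K(X) = X² + X = X + X²)
((27 - 7*(-23)) + 2659)/(K(8) - 4292) = ((27 - 7*(-23)) + 2659)/(8*(1 + 8) - 4292) = ((27 + 161) + 2659)/(8*9 - 4292) = (188 + 2659)/(72 - 4292) = 2847/(-4220) = 2847*(-1/4220) = -2847/4220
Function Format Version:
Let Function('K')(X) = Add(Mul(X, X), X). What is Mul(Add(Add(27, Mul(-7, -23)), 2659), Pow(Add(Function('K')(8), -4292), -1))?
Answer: Rational(-2847, 4220) ≈ -0.67464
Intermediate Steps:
Function('K')(X) = Add(X, Pow(X, 2)) (Function('K')(X) = Add(Pow(X, 2), X) = Add(X, Pow(X, 2)))
Mul(Add(Add(27, Mul(-7, -23)), 2659), Pow(Add(Function('K')(8), -4292), -1)) = Mul(Add(Add(27, Mul(-7, -23)), 2659), Pow(Add(Mul(8, Add(1, 8)), -4292), -1)) = Mul(Add(Add(27, 161), 2659), Pow(Add(Mul(8, 9), -4292), -1)) = Mul(Add(188, 2659), Pow(Add(72, -4292), -1)) = Mul(2847, Pow(-4220, -1)) = Mul(2847, Rational(-1, 4220)) = Rational(-2847, 4220)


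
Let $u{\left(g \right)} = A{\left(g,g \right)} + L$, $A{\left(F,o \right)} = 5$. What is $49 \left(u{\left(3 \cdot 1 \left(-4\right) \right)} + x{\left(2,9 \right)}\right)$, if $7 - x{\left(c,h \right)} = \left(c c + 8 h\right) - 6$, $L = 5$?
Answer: $-2597$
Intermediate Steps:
$x{\left(c,h \right)} = 13 - c^{2} - 8 h$ ($x{\left(c,h \right)} = 7 - \left(\left(c c + 8 h\right) - 6\right) = 7 - \left(\left(c^{2} + 8 h\right) - 6\right) = 7 - \left(-6 + c^{2} + 8 h\right) = 13 - c^{2} - 8 h$)
$u{\left(g \right)} = 10$ ($u{\left(g \right)} = 5 + 5 = 10$)
$49 \left(u{\left(3 \cdot 1 \left(-4\right) \right)} + x{\left(2,9 \right)}\right) = 49 \left(10 - 63\right) = 49 \left(-53\right) = -2597$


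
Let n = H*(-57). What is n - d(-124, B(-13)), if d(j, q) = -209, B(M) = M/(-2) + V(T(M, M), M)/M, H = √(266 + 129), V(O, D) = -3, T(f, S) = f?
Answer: 209 - 57*√395 ≈ -923.85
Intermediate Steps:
H = √395 ≈ 19.875
B(M) = -3/M - M/2 (B(M) = M/(-2) - 3/M = M*(-½) - 3/M = -M/2 - 3/M = -3/M - M/2)
n = -57*√395 (n = √395*(-57) = -57*√395 ≈ -1132.9)
n - d(-124, B(-13)) = -57*√395 - 1*(-209) = -57*√395 + 209 = 209 - 57*√395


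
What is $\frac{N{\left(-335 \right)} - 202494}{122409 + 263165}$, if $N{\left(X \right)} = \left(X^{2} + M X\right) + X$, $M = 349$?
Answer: $- \frac{207519}{385574} \approx -0.53821$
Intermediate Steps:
$N{\left(X \right)} = X^{2} + 350 X$ ($N{\left(X \right)} = \left(X^{2} + 349 X\right) + X = X^{2} + 350 X$)
$\frac{N{\left(-335 \right)} - 202494}{122409 + 263165} = \frac{- 335 \left(350 - 335\right) - 202494}{122409 + 263165} = \frac{\left(-335\right) 15 - 202494}{385574} = \left(-5025 - 202494\right) \frac{1}{385574} = \left(-207519\right) \frac{1}{385574} = - \frac{207519}{385574}$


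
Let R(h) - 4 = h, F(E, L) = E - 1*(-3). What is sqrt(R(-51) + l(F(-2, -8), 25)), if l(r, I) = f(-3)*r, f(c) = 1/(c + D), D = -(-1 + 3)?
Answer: 2*I*sqrt(295)/5 ≈ 6.8702*I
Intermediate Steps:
F(E, L) = 3 + E (F(E, L) = E + 3 = 3 + E)
R(h) = 4 + h
D = -2 (D = -1*2 = -2)
f(c) = 1/(-2 + c) (f(c) = 1/(c - 2) = 1/(-2 + c))
l(r, I) = -r/5 (l(r, I) = r/(-2 - 3) = r/(-5) = -r/5)
sqrt(R(-51) + l(F(-2, -8), 25)) = sqrt((4 - 51) - (3 - 2)/5) = sqrt(-47 - 1/5*1) = sqrt(-47 - 1/5) = sqrt(-236/5) = 2*I*sqrt(295)/5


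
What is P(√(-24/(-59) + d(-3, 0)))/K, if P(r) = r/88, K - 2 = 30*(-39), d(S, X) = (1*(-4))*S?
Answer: -√10797/3032128 ≈ -3.4269e-5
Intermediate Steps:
d(S, X) = -4*S
K = -1168 (K = 2 + 30*(-39) = 2 - 1170 = -1168)
P(r) = r/88 (P(r) = r*(1/88) = r/88)
P(√(-24/(-59) + d(-3, 0)))/K = (√(-24/(-59) - 4*(-3))/88)/(-1168) = (√(-24*(-1/59) + 12)/88)*(-1/1168) = (√(24/59 + 12)/88)*(-1/1168) = (√(732/59)/88)*(-1/1168) = ((2*√10797/59)/88)*(-1/1168) = (√10797/2596)*(-1/1168) = -√10797/3032128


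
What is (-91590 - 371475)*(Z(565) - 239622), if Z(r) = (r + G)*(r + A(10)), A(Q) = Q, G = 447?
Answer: -158496962070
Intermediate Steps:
Z(r) = (10 + r)*(447 + r) (Z(r) = (r + 447)*(r + 10) = (447 + r)*(10 + r) = (10 + r)*(447 + r))
(-91590 - 371475)*(Z(565) - 239622) = (-91590 - 371475)*((4470 + 565² + 457*565) - 239622) = -463065*((4470 + 319225 + 258205) - 239622) = -463065*(581900 - 239622) = -463065*342278 = -158496962070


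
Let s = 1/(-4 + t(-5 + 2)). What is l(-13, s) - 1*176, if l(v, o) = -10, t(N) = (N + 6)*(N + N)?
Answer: -186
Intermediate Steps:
t(N) = 2*N*(6 + N) (t(N) = (6 + N)*(2*N) = 2*N*(6 + N))
s = -1/22 (s = 1/(-4 + 2*(-5 + 2)*(6 + (-5 + 2))) = 1/(-4 + 2*(-3)*(6 - 3)) = 1/(-4 + 2*(-3)*3) = 1/(-4 - 18) = 1/(-22) = -1/22 ≈ -0.045455)
l(-13, s) - 1*176 = -10 - 1*176 = -10 - 176 = -186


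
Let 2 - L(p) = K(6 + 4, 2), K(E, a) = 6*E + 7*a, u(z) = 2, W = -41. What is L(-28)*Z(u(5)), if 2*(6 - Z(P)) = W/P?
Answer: -1170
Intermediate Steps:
L(p) = -72 (L(p) = 2 - (6*(6 + 4) + 7*2) = 2 - (6*10 + 14) = 2 - (60 + 14) = 2 - 1*74 = 2 - 74 = -72)
Z(P) = 6 + 41/(2*P) (Z(P) = 6 - (-41)/(2*P) = 6 + 41/(2*P))
L(-28)*Z(u(5)) = -72*(6 + (41/2)/2) = -72*(6 + (41/2)*(1/2)) = -72*(6 + 41/4) = -72*65/4 = -1170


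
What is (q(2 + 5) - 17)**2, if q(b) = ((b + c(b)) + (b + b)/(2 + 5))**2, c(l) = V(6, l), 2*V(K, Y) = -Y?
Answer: 2809/16 ≈ 175.56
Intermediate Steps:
V(K, Y) = -Y/2 (V(K, Y) = (-Y)/2 = -Y/2)
c(l) = -l/2
q(b) = 121*b**2/196 (q(b) = ((b - b/2) + (b + b)/(2 + 5))**2 = (b/2 + (2*b)/7)**2 = (b/2 + (2*b)*(1/7))**2 = (b/2 + 2*b/7)**2 = (11*b/14)**2 = 121*b**2/196)
(q(2 + 5) - 17)**2 = (121*(2 + 5)**2/196 - 17)**2 = ((121/196)*7**2 - 17)**2 = ((121/196)*49 - 17)**2 = (121/4 - 17)**2 = (53/4)**2 = 2809/16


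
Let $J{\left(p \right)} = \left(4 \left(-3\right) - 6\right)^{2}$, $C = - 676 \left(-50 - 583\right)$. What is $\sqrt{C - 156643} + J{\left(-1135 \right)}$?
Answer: $324 + \sqrt{271265} \approx 844.83$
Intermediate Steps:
$C = 427908$ ($C = \left(-676\right) \left(-633\right) = 427908$)
$J{\left(p \right)} = 324$ ($J{\left(p \right)} = \left(-12 - 6\right)^{2} = \left(-18\right)^{2} = 324$)
$\sqrt{C - 156643} + J{\left(-1135 \right)} = \sqrt{427908 - 156643} + 324 = \sqrt{271265} + 324 = 324 + \sqrt{271265}$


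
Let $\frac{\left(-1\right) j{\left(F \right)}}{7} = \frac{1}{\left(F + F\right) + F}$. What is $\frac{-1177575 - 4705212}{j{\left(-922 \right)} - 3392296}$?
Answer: $\frac{16271788842}{9383090729} \approx 1.7342$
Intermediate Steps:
$j{\left(F \right)} = - \frac{7}{3 F}$ ($j{\left(F \right)} = - \frac{7}{\left(F + F\right) + F} = - \frac{7}{2 F + F} = - \frac{7}{3 F}$)
$\frac{-1177575 - 4705212}{j{\left(-922 \right)} - 3392296} = \frac{-1177575 - 4705212}{- \frac{7}{3 \left(-922\right)} - 3392296} = - \frac{5882787}{\left(- \frac{7}{3}\right) \left(- \frac{1}{922}\right) - 3392296} = - \frac{5882787}{\frac{7}{2766} - 3392296} = - \frac{5882787}{- \frac{9383090729}{2766}} = \left(-5882787\right) \left(- \frac{2766}{9383090729}\right) = \frac{16271788842}{9383090729}$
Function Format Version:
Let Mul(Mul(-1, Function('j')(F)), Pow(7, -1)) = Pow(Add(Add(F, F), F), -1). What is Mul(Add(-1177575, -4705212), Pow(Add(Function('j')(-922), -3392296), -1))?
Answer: Rational(16271788842, 9383090729) ≈ 1.7342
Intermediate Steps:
Function('j')(F) = Mul(Rational(-7, 3), Pow(F, -1)) (Function('j')(F) = Mul(-7, Pow(Add(Add(F, F), F), -1)) = Mul(-7, Pow(Add(Mul(2, F), F), -1)) = Mul(-7, Pow(Mul(3, F), -1)) = Mul(-7, Mul(Rational(1, 3), Pow(F, -1))) = Mul(Rational(-7, 3), Pow(F, -1)))
Mul(Add(-1177575, -4705212), Pow(Add(Function('j')(-922), -3392296), -1)) = Mul(Add(-1177575, -4705212), Pow(Add(Mul(Rational(-7, 3), Pow(-922, -1)), -3392296), -1)) = Mul(-5882787, Pow(Add(Mul(Rational(-7, 3), Rational(-1, 922)), -3392296), -1)) = Mul(-5882787, Pow(Add(Rational(7, 2766), -3392296), -1)) = Mul(-5882787, Pow(Rational(-9383090729, 2766), -1)) = Mul(-5882787, Rational(-2766, 9383090729)) = Rational(16271788842, 9383090729)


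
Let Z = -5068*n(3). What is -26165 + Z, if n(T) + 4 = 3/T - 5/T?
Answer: -7543/3 ≈ -2514.3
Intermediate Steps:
n(T) = -4 - 2/T (n(T) = -4 + (3/T - 5/T) = -4 - 2/T)
Z = 70952/3 (Z = -5068*(-4 - 2/3) = -5068*(-14/3) = 70952/3 ≈ 23651.)
-26165 + Z = -26165 + 70952/3 = -7543/3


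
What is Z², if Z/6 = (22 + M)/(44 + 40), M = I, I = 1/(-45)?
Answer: 978121/396900 ≈ 2.4644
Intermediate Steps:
I = -1/45 ≈ -0.022222
M = -1/45 ≈ -0.022222
Z = 989/630 (Z = 6*((22 - 1/45)/(44 + 40)) = 6*((989/45)/84) = 6*((989/45)*(1/84)) = 6*(989/3780) = 989/630 ≈ 1.5698)
Z² = (989/630)² = 978121/396900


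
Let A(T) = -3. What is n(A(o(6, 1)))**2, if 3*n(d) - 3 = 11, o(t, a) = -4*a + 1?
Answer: 196/9 ≈ 21.778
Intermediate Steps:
o(t, a) = 1 - 4*a
n(d) = 14/3 (n(d) = 1 + (1/3)*11 = 1 + 11/3 = 14/3)
n(A(o(6, 1)))**2 = (14/3)**2 = 196/9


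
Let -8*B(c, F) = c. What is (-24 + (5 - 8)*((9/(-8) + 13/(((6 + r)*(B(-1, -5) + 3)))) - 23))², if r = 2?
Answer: 87665769/40000 ≈ 2191.6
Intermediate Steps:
B(c, F) = -c/8
(-24 + (5 - 8)*((9/(-8) + 13/(((6 + r)*(B(-1, -5) + 3)))) - 23))² = (-24 + (5 - 8)*((9/(-8) + 13/(((6 + 2)*(-⅛*(-1) + 3)))) - 23))² = (-24 - 3*((9*(-⅛) + 13/((8*(⅛ + 3)))) - 23))² = (-24 - 3*((-9/8 + 13/((8*(25/8)))) - 23))² = (-24 - 3*((-9/8 + 13/25) - 23))² = (-24 - 3*(-121/200 - 23))² = (-24 - 3*(-4721/200))² = (-24 + 14163/200)² = (9363/200)² = 87665769/40000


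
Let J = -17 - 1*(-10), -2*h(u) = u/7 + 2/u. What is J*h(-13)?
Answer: -183/26 ≈ -7.0385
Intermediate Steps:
h(u) = -1/u - u/14 (h(u) = -(u/7 + 2/u)/2 = -(2/u + u/7)/2 = -1/u - u/14)
J = -7 (J = -17 + 10 = -7)
J*h(-13) = -7*(-1/(-13) - 1/14*(-13)) = -7*(-1*(-1/13) + 13/14) = -7*(1/13 + 13/14) = -7*183/182 = -183/26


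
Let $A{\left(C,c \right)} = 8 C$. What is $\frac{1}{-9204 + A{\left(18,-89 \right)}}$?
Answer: $- \frac{1}{9060} \approx -0.00011038$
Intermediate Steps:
$\frac{1}{-9204 + A{\left(18,-89 \right)}} = \frac{1}{-9204 + 8 \cdot 18} = \frac{1}{-9204 + 144} = \frac{1}{-9060} = - \frac{1}{9060}$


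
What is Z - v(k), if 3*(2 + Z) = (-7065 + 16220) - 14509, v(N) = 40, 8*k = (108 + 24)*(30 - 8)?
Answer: -5480/3 ≈ -1826.7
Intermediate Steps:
k = 363 (k = ((108 + 24)*(30 - 8))/8 = (132*22)/8 = (⅛)*2904 = 363)
Z = -5360/3 (Z = -2 + ((-7065 + 16220) - 14509)/3 = -2 + (9155 - 14509)/3 = -2 + (⅓)*(-5354) = -2 - 5354/3 = -5360/3 ≈ -1786.7)
Z - v(k) = -5360/3 - 1*40 = -5360/3 - 40 = -5480/3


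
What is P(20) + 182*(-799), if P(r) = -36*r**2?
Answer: -159818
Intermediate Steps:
P(20) + 182*(-799) = -36*20**2 + 182*(-799) = -36*400 - 145418 = -14400 - 145418 = -159818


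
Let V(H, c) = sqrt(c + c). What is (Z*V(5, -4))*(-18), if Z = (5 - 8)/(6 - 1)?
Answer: 108*I*sqrt(2)/5 ≈ 30.547*I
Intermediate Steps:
V(H, c) = sqrt(2)*sqrt(c) (V(H, c) = sqrt(2*c) = sqrt(2)*sqrt(c))
Z = -3/5 ≈ -0.60000
(Z*V(5, -4))*(-18) = -3*sqrt(2)*sqrt(-4)/5*(-18) = -3*sqrt(2)*2*I/5*(-18) = -6*I*sqrt(2)/5*(-18) = 108*I*sqrt(2)/5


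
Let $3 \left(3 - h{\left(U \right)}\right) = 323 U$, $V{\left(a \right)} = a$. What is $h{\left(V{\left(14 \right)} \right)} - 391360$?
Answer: $- \frac{1178593}{3} \approx -3.9286 \cdot 10^{5}$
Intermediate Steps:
$h{\left(U \right)} = 3 - \frac{323 U}{3}$
$h{\left(V{\left(14 \right)} \right)} - 391360 = \left(3 - \frac{4522}{3}\right) - 391360 = - \frac{4513}{3} - 391360 = - \frac{1178593}{3}$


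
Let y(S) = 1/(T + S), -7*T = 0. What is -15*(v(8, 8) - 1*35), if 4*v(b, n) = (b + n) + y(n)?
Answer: 14865/32 ≈ 464.53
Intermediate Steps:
T = 0 (T = -1/7*0 = 0)
y(S) = 1/S (y(S) = 1/(0 + S) = 1/S)
v(b, n) = b/4 + n/4 + 1/(4*n) (v(b, n) = ((b + n) + 1/n)/4 = (b + n + 1/n)/4 = b/4 + n/4 + 1/(4*n))
-15*(v(8, 8) - 1*35) = -15*((1/4)*(1 + 8*(8 + 8))/8 - 1*35) = -15*((1/4)*(1/8)*(1 + 8*16) - 35) = -15*((1/4)*(1/8)*(1 + 128) - 35) = -15*((1/4)*(1/8)*129 - 35) = -15*(129/32 - 35) = -15*(-991/32) = 14865/32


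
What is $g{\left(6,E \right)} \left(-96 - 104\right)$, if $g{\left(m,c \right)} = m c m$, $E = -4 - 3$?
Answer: $50400$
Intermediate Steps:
$E = -7$ ($E = -4 - 3 = -7$)
$g{\left(m,c \right)} = c m^{2}$ ($g{\left(m,c \right)} = c m m = c m^{2}$)
$g{\left(6,E \right)} \left(-96 - 104\right) = - 7 \cdot 6^{2} \left(-96 - 104\right) = \left(-7\right) 36 \left(-200\right) = \left(-252\right) \left(-200\right) = 50400$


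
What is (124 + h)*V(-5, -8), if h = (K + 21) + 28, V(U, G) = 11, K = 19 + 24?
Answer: 2376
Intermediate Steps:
K = 43
h = 92 (h = (43 + 21) + 28 = 64 + 28 = 92)
(124 + h)*V(-5, -8) = (124 + 92)*11 = 216*11 = 2376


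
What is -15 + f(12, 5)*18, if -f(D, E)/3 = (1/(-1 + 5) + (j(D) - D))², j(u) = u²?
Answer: -7555827/8 ≈ -9.4448e+5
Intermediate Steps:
f(D, E) = -3*(¼ + D² - D)² (f(D, E) = -3*(1/(-1 + 5) + (D² - D))² = -3*(1/4 + (D² - D))² = -3*(¼ + (D² - D))² = -3*(¼ + D² - D)²)
-15 + f(12, 5)*18 = -15 - 3*(1 - 4*12 + 4*12²)²/16*18 = -15 - 3*(1 - 48 + 4*144)²/16*18 = -15 - 3*(1 - 48 + 576)²/16*18 = -15 - 3/16*529²*18 = -15 - 3/16*279841*18 = -15 - 839523/16*18 = -15 - 7555707/8 = -7555827/8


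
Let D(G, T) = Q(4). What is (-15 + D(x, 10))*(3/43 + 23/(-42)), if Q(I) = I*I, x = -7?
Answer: -863/1806 ≈ -0.47785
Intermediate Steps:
Q(I) = I**2
D(G, T) = 16 (D(G, T) = 4**2 = 16)
(-15 + D(x, 10))*(3/43 + 23/(-42)) = (-15 + 16)*(3/43 + 23/(-42)) = 1*(3*(1/43) + 23*(-1/42)) = 1*(3/43 - 23/42) = 1*(-863/1806) = -863/1806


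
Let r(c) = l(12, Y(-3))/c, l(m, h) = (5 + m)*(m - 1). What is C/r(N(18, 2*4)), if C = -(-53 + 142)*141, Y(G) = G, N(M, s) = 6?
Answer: -75294/187 ≈ -402.64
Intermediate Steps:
l(m, h) = (-1 + m)*(5 + m) (l(m, h) = (5 + m)*(-1 + m) = (-1 + m)*(5 + m))
r(c) = 187/c (r(c) = (-5 + 12² + 4*12)/c = (-5 + 144 + 48)/c = 187/c)
C = -12549 (C = -89*141 = -1*12549 = -12549)
C/r(N(18, 2*4)) = -12549/(187/6) = -12549/(187*(⅙)) = -12549/187/6 = -12549*6/187 = -75294/187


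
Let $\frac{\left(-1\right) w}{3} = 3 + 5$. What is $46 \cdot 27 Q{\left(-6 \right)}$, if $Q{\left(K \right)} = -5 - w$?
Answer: $23598$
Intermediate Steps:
$w = -24$ ($w = - 3 \left(3 + 5\right) = \left(-3\right) 8 = -24$)
$Q{\left(K \right)} = 19$ ($Q{\left(K \right)} = -5 - -24 = -5 + 24 = 19$)
$46 \cdot 27 Q{\left(-6 \right)} = 46 \cdot 27 \cdot 19 = 1242 \cdot 19 = 23598$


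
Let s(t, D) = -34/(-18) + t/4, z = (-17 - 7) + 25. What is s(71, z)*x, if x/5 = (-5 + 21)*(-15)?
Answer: -70700/3 ≈ -23567.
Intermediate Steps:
z = 1 (z = -24 + 25 = 1)
s(t, D) = 17/9 + t/4 (s(t, D) = -34*(-1/18) + t*(¼) = 17/9 + t/4)
x = -1200 (x = 5*((-5 + 21)*(-15)) = 5*(16*(-15)) = 5*(-240) = -1200)
s(71, z)*x = (17/9 + (¼)*71)*(-1200) = (17/9 + 71/4)*(-1200) = (707/36)*(-1200) = -70700/3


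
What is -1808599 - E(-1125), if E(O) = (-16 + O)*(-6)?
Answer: -1815445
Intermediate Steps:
E(O) = 96 - 6*O
-1808599 - E(-1125) = -1808599 - (96 - 6*(-1125)) = -1808599 - (96 + 6750) = -1808599 - 1*6846 = -1808599 - 6846 = -1815445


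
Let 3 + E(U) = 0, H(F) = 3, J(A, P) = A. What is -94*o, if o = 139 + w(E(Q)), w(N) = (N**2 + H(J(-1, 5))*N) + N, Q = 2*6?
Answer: -12784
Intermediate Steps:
Q = 12
E(U) = -3 (E(U) = -3 + 0 = -3)
w(N) = N**2 + 4*N (w(N) = (N**2 + 3*N) + N = N**2 + 4*N)
o = 136 (o = 139 - 3*(4 - 3) = 139 - 3*1 = 139 - 3 = 136)
-94*o = -94*136 = -12784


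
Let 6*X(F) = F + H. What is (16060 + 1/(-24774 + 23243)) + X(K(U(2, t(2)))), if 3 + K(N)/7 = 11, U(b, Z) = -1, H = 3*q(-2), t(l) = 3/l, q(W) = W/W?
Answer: 147617483/9186 ≈ 16070.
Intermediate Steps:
q(W) = 1
H = 3 (H = 3*1 = 3)
K(N) = 56 (K(N) = -21 + 7*11 = -21 + 77 = 56)
X(F) = ½ + F/6 (X(F) = (F + 3)/6 = (3 + F)/6 = ½ + F/6)
(16060 + 1/(-24774 + 23243)) + X(K(U(2, t(2)))) = (16060 + 1/(-24774 + 23243)) + (½ + (⅙)*56) = (16060 + 1/(-1531)) + (½ + 28/3) = (16060 - 1/1531) + 59/6 = 24587859/1531 + 59/6 = 147617483/9186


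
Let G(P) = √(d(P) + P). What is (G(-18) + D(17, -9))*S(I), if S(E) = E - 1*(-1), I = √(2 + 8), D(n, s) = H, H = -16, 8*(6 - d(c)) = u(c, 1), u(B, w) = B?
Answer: -(1 + √10)*(32 - I*√39)/2 ≈ -66.596 + 12.997*I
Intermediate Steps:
d(c) = 6 - c/8
D(n, s) = -16
I = √10 ≈ 3.1623
S(E) = 1 + E (S(E) = E + 1 = 1 + E)
G(P) = √(6 + 7*P/8) (G(P) = √((6 - P/8) + P) = √(6 + 7*P/8))
(G(-18) + D(17, -9))*S(I) = (√(96 + 14*(-18))/4 - 16)*(1 + √10) = (√(96 - 252)/4 - 16)*(1 + √10) = (√(-156)/4 - 16)*(1 + √10) = ((2*I*√39)/4 - 16)*(1 + √10) = (I*√39/2 - 16)*(1 + √10) = (-16 + I*√39/2)*(1 + √10) = (1 + √10)*(-16 + I*√39/2)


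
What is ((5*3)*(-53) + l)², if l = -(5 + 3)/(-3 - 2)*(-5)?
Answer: 644809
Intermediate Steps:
l = -8 (l = -8/(-5)*(-5) = -8*(-1)/5*(-5) = -1*(-8/5)*(-5) = (8/5)*(-5) = -8)
((5*3)*(-53) + l)² = ((5*3)*(-53) - 8)² = (15*(-53) - 8)² = (-795 - 8)² = (-803)² = 644809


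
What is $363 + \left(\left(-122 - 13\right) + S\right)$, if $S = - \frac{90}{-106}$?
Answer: $\frac{12129}{53} \approx 228.85$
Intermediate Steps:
$S = \frac{45}{53}$ ($S = \left(-90\right) \left(- \frac{1}{106}\right) = \frac{45}{53} \approx 0.84906$)
$363 + \left(\left(-122 - 13\right) + S\right) = 363 + \left(\left(-122 - 13\right) + \frac{45}{53}\right) = 363 + \left(-135 + \frac{45}{53}\right) = 363 - \frac{7110}{53} = \frac{12129}{53}$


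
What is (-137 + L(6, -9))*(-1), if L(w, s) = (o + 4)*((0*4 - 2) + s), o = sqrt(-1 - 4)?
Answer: 181 + 11*I*sqrt(5) ≈ 181.0 + 24.597*I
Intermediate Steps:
o = I*sqrt(5) (o = sqrt(-5) = I*sqrt(5) ≈ 2.2361*I)
L(w, s) = (-2 + s)*(4 + I*sqrt(5)) (L(w, s) = (I*sqrt(5) + 4)*((0*4 - 2) + s) = (4 + I*sqrt(5))*((0 - 2) + s) = (4 + I*sqrt(5))*(-2 + s) = (-2 + s)*(4 + I*sqrt(5)))
(-137 + L(6, -9))*(-1) = (-137 + (-8 + 4*(-9) - 2*I*sqrt(5) + I*(-9)*sqrt(5)))*(-1) = (-137 + (-8 - 36 - 2*I*sqrt(5) - 9*I*sqrt(5)))*(-1) = (-137 + (-44 - 11*I*sqrt(5)))*(-1) = (-181 - 11*I*sqrt(5))*(-1) = 181 + 11*I*sqrt(5)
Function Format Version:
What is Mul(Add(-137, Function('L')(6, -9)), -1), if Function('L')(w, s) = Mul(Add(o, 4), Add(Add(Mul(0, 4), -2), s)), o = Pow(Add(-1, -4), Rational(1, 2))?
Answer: Add(181, Mul(11, I, Pow(5, Rational(1, 2)))) ≈ Add(181.00, Mul(24.597, I))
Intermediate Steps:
o = Mul(I, Pow(5, Rational(1, 2))) (o = Pow(-5, Rational(1, 2)) = Mul(I, Pow(5, Rational(1, 2))) ≈ Mul(2.2361, I))
Function('L')(w, s) = Mul(Add(-2, s), Add(4, Mul(I, Pow(5, Rational(1, 2))))) (Function('L')(w, s) = Mul(Add(Mul(I, Pow(5, Rational(1, 2))), 4), Add(Add(Mul(0, 4), -2), s)) = Mul(Add(4, Mul(I, Pow(5, Rational(1, 2)))), Add(Add(0, -2), s)) = Mul(Add(4, Mul(I, Pow(5, Rational(1, 2)))), Add(-2, s)) = Mul(Add(-2, s), Add(4, Mul(I, Pow(5, Rational(1, 2))))))
Mul(Add(-137, Function('L')(6, -9)), -1) = Mul(Add(-137, Add(-8, Mul(4, -9), Mul(-2, I, Pow(5, Rational(1, 2))), Mul(I, -9, Pow(5, Rational(1, 2))))), -1) = Mul(Add(-137, Add(-8, -36, Mul(-2, I, Pow(5, Rational(1, 2))), Mul(-9, I, Pow(5, Rational(1, 2))))), -1) = Mul(Add(-137, Add(-44, Mul(-11, I, Pow(5, Rational(1, 2))))), -1) = Mul(Add(-181, Mul(-11, I, Pow(5, Rational(1, 2)))), -1) = Add(181, Mul(11, I, Pow(5, Rational(1, 2))))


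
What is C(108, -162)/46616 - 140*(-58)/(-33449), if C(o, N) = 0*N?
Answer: -8120/33449 ≈ -0.24276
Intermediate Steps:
C(o, N) = 0
C(108, -162)/46616 - 140*(-58)/(-33449) = 0/46616 - 140*(-58)/(-33449) = 0*(1/46616) + 8120*(-1/33449) = 0 - 8120/33449 = -8120/33449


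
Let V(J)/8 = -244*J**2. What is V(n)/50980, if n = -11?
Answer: -59048/12745 ≈ -4.6330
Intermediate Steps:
V(J) = -1952*J**2 (V(J) = 8*(-244*J**2) = -1952*J**2)
V(n)/50980 = -1952*(-11)**2/50980 = -1952*121*(1/50980) = -236192*1/50980 = -59048/12745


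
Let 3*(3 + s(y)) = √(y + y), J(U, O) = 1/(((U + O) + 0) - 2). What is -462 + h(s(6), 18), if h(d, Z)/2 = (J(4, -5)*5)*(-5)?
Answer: -1336/3 ≈ -445.33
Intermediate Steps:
J(U, O) = 1/(-2 + O + U) (J(U, O) = 1/(((O + U) + 0) - 2) = 1/((O + U) - 2) = 1/(-2 + O + U))
s(y) = -3 + √2*√y/3 (s(y) = -3 + √(y + y)/3 = -3 + √(2*y)/3 = -3 + (√2*√y)/3 = -3 + √2*√y/3)
h(d, Z) = 50/3 (h(d, Z) = 2*((5/(-2 - 5 + 4))*(-5)) = 2*((5/(-3))*(-5)) = 2*(-⅓*5*(-5)) = 2*(-5/3*(-5)) = 2*(25/3) = 50/3)
-462 + h(s(6), 18) = -462 + 50/3 = -1336/3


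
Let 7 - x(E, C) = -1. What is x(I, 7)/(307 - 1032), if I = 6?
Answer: -8/725 ≈ -0.011034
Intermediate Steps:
x(E, C) = 8 (x(E, C) = 7 - 1*(-1) = 7 + 1 = 8)
x(I, 7)/(307 - 1032) = 8/(307 - 1032) = 8/(-725) = -1/725*8 = -8/725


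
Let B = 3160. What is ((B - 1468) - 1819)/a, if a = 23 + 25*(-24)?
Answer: 127/577 ≈ 0.22010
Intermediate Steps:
a = -577 (a = 23 - 600 = -577)
((B - 1468) - 1819)/a = ((3160 - 1468) - 1819)/(-577) = (1692 - 1819)*(-1/577) = -127*(-1/577) = 127/577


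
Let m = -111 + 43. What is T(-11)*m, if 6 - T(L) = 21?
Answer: 1020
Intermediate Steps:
T(L) = -15 (T(L) = 6 - 1*21 = 6 - 21 = -15)
m = -68
T(-11)*m = -15*(-68) = 1020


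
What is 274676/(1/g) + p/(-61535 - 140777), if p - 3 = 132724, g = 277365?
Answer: 15413242644074153/202312 ≈ 7.6185e+10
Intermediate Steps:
p = 132727 (p = 3 + 132724 = 132727)
274676/(1/g) + p/(-61535 - 140777) = 274676/(1/277365) + 132727/(-61535 - 140777) = 274676/(1/277365) + 132727/(-202312) = 274676*277365 + 132727*(-1/202312) = 76185508740 - 132727/202312 = 15413242644074153/202312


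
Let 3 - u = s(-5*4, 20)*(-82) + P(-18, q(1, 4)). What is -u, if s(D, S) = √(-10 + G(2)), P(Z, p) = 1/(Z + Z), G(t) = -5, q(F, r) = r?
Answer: -109/36 - 82*I*√15 ≈ -3.0278 - 317.58*I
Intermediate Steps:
P(Z, p) = 1/(2*Z)
s(D, S) = I*√15 (s(D, S) = √(-10 - 5) = √(-15) = I*√15)
u = 109/36 + 82*I*√15 (u = 3 - ((I*√15)*(-82) + (½)/(-18)) = 3 - (-82*I*√15 + (½)*(-1/18)) = 3 - (-82*I*√15 - 1/36) = 3 - (-1/36 - 82*I*√15) = 3 + (1/36 + 82*I*√15) = 109/36 + 82*I*√15 ≈ 3.0278 + 317.58*I)
-u = -(109/36 + 82*I*√15) = -109/36 - 82*I*√15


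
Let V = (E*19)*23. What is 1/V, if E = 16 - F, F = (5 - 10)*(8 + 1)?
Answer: 1/26657 ≈ 3.7514e-5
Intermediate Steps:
F = -45 (F = -5*9 = -45)
E = 61 (E = 16 - 1*(-45) = 16 + 45 = 61)
V = 26657 (V = (61*19)*23 = 1159*23 = 26657)
1/V = 1/26657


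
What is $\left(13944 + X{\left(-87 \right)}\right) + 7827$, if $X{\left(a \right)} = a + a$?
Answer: $21597$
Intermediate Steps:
$X{\left(a \right)} = 2 a$
$\left(13944 + X{\left(-87 \right)}\right) + 7827 = \left(13944 + 2 \left(-87\right)\right) + 7827 = \left(13944 - 174\right) + 7827 = 13770 + 7827 = 21597$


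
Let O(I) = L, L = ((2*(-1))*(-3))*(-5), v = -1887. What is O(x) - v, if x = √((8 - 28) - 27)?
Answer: 1857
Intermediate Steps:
x = I*√47 (x = √(-20 - 27) = √(-47) = I*√47 ≈ 6.8557*I)
L = -30 (L = -2*(-3)*(-5) = 6*(-5) = -30)
O(I) = -30
O(x) - v = -30 - 1*(-1887) = -30 + 1887 = 1857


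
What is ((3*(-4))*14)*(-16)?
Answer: 2688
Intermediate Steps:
((3*(-4))*14)*(-16) = -12*14*(-16) = -168*(-16) = 2688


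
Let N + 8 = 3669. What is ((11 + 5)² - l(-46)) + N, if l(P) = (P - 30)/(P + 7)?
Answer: 152687/39 ≈ 3915.1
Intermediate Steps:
N = 3661 (N = -8 + 3669 = 3661)
l(P) = (-30 + P)/(7 + P)
((11 + 5)² - l(-46)) + N = ((11 + 5)² - (-30 - 46)/(7 - 46)) + 3661 = (16² - (-76)/(-39)) + 3661 = (256 - (-1)*(-76)/39) + 3661 = (256 - 1*76/39) + 3661 = (256 - 76/39) + 3661 = 9908/39 + 3661 = 152687/39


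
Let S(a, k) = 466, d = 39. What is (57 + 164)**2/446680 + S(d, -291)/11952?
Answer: 1903607/12833460 ≈ 0.14833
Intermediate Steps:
(57 + 164)**2/446680 + S(d, -291)/11952 = (57 + 164)**2/446680 + 466/11952 = 221**2*(1/446680) + 466*(1/11952) = 48841*(1/446680) + 233/5976 = 3757/34360 + 233/5976 = 1903607/12833460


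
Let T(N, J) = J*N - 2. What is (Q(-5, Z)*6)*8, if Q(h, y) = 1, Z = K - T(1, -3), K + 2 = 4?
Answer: 48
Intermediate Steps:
K = 2 (K = -2 + 4 = 2)
T(N, J) = -2 + J*N
Z = 7 (Z = 2 - (-2 - 3*1) = 2 - (-2 - 3) = 2 - 1*(-5) = 2 + 5 = 7)
(Q(-5, Z)*6)*8 = (1*6)*8 = 6*8 = 48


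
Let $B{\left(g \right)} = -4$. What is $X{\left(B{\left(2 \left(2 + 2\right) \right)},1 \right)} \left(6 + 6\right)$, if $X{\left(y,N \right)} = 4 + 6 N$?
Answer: $120$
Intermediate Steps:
$X{\left(B{\left(2 \left(2 + 2\right) \right)},1 \right)} \left(6 + 6\right) = \left(4 + 6 \cdot 1\right) \left(6 + 6\right) = \left(4 + 6\right) 12 = 10 \cdot 12 = 120$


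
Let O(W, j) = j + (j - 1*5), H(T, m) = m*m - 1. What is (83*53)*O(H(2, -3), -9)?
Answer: -101177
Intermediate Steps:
H(T, m) = -1 + m**2 (H(T, m) = m**2 - 1 = -1 + m**2)
O(W, j) = -5 + 2*j (O(W, j) = j + (j - 5) = j + (-5 + j) = -5 + 2*j)
(83*53)*O(H(2, -3), -9) = (83*53)*(-5 + 2*(-9)) = 4399*(-5 - 18) = 4399*(-23) = -101177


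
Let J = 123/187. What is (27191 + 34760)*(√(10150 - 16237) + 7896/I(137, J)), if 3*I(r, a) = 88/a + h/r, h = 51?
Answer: 24728763098088/2260745 + 61951*I*√6087 ≈ 1.0938e+7 + 4.8334e+6*I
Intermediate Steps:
J = 123/187 (J = 123*(1/187) = 123/187 ≈ 0.65775)
I(r, a) = 17/r + 88/(3*a) (I(r, a) = (88/a + 51/r)/3 = (51/r + 88/a)/3 = 17/r + 88/(3*a))
(27191 + 34760)*(√(10150 - 16237) + 7896/I(137, J)) = (27191 + 34760)*(√(10150 - 16237) + 7896/(17/137 + 88/(3*(123/187)))) = 61951*(√(-6087) + 7896/(17*(1/137) + (88/3)*(187/123))) = 61951*(I*√6087 + 7896/(17/137 + 16456/369)) = 61951*(I*√6087 + 7896/(2260745/50553)) = 61951*(I*√6087 + 7896*(50553/2260745)) = 61951*(I*√6087 + 399166488/2260745) = 61951*(399166488/2260745 + I*√6087) = 24728763098088/2260745 + 61951*I*√6087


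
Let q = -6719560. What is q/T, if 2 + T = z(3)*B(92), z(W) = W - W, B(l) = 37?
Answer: 3359780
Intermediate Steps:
z(W) = 0
T = -2 (T = -2 + 0*37 = -2 + 0 = -2)
q/T = -6719560/(-2) = -6719560*(-1/2) = 3359780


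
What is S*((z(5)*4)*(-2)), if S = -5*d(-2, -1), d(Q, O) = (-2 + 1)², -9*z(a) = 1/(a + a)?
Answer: -4/9 ≈ -0.44444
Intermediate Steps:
z(a) = -1/(18*a) (z(a) = -1/(9*(a + a)) = -1/(2*a)/9 = -1/(18*a))
d(Q, O) = 1 (d(Q, O) = (-1)² = 1)
S = -5 (S = -5*1 = -5)
S*((z(5)*4)*(-2)) = -5*-1/18/5*4*(-2) = -5*-1/18*⅕*4*(-2) = -5*(-1/90*4)*(-2) = -(-2)*(-2)/9 = -5*4/45 = -4/9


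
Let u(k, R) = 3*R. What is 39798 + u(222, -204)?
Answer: 39186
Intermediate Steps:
39798 + u(222, -204) = 39798 + 3*(-204) = 39798 - 612 = 39186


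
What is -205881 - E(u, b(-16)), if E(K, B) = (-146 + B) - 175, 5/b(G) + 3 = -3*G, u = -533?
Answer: -1850041/9 ≈ -2.0556e+5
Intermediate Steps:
b(G) = 5/(-3 - 3*G)
E(K, B) = -321 + B
-205881 - E(u, b(-16)) = -205881 - (-321 - 5/(3 + 3*(-16))) = -205881 - (-321 - 5/(3 - 48)) = -205881 - (-321 - 5/(-45)) = -205881 - (-321 - 5*(-1/45)) = -205881 - (-321 + 1/9) = -205881 - 1*(-2888/9) = -205881 + 2888/9 = -1850041/9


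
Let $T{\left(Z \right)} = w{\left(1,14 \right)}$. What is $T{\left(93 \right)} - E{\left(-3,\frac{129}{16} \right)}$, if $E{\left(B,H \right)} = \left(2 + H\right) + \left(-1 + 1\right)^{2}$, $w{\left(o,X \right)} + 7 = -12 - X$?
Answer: $- \frac{689}{16} \approx -43.063$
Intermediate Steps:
$w{\left(o,X \right)} = -19 - X$ ($w{\left(o,X \right)} = -7 - \left(12 + X\right) = -19 - X$)
$T{\left(Z \right)} = -33$ ($T{\left(Z \right)} = -19 - 14 = -33$)
$E{\left(B,H \right)} = 2 + H$ ($E{\left(B,H \right)} = \left(2 + H\right) + 0^{2} = \left(2 + H\right) + 0 = 2 + H$)
$T{\left(93 \right)} - E{\left(-3,\frac{129}{16} \right)} = -33 - \left(2 + \frac{129}{16}\right) = -33 - \frac{161}{16} = - \frac{689}{16}$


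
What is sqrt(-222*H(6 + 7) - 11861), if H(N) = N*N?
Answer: 67*I*sqrt(11) ≈ 222.21*I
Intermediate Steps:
H(N) = N**2
sqrt(-222*H(6 + 7) - 11861) = sqrt(-222*(6 + 7)**2 - 11861) = sqrt(-222*13**2 - 11861) = sqrt(-222*169 - 11861) = sqrt(-37518 - 11861) = sqrt(-49379) = 67*I*sqrt(11)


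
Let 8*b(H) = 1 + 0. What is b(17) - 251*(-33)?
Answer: 66265/8 ≈ 8283.1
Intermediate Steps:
b(H) = 1/8 (b(H) = (1 + 0)/8 = (1/8)*1 = 1/8)
b(17) - 251*(-33) = 1/8 - 251*(-33) = 1/8 + 8283 = 66265/8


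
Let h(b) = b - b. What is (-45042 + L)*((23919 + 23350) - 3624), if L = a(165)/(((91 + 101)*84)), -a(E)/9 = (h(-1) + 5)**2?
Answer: -503259826915/256 ≈ -1.9659e+9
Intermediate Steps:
h(b) = 0
a(E) = -225 (a(E) = -9*(0 + 5)**2 = -9*5**2 = -9*25 = -225)
L = -25/1792 (L = -225*1/(84*(91 + 101)) = -225/(192*84) = -225/16128 = -225*1/16128 = -25/1792 ≈ -0.013951)
(-45042 + L)*((23919 + 23350) - 3624) = (-45042 - 25/1792)*((23919 + 23350) - 3624) = -80715289*(47269 - 3624)/1792 = -80715289/1792*43645 = -503259826915/256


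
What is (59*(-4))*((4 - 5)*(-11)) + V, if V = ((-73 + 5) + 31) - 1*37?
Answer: -2670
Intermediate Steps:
V = -74 (V = (-68 + 31) - 37 = -37 - 37 = -74)
(59*(-4))*((4 - 5)*(-11)) + V = (59*(-4))*((4 - 5)*(-11)) - 74 = -(-236)*(-11) - 74 = -236*11 - 74 = -2596 - 74 = -2670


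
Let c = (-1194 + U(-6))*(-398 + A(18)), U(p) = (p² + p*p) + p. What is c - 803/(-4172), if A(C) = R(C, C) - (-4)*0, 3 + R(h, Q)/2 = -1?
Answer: 1910643299/4172 ≈ 4.5797e+5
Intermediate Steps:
R(h, Q) = -8 (R(h, Q) = -6 + 2*(-1) = -6 - 2 = -8)
A(C) = -8 (A(C) = -8 - (-4)*0 = -8 - 1*0 = -8 + 0 = -8)
U(p) = p + 2*p² (U(p) = (p² + p²) + p = 2*p² + p = p + 2*p²)
c = 457968 (c = (-1194 - 6*(1 + 2*(-6)))*(-398 - 8) = (-1194 - 6*(1 - 12))*(-406) = (-1194 - 6*(-11))*(-406) = (-1194 + 66)*(-406) = -1128*(-406) = 457968)
c - 803/(-4172) = 457968 - 803/(-4172) = 457968 - 803*(-1)/4172 = 457968 - 1*(-803/4172) = 457968 + 803/4172 = 1910643299/4172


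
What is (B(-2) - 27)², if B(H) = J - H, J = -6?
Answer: 961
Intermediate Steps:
B(H) = -6 - H
(B(-2) - 27)² = ((-6 - 1*(-2)) - 27)² = ((-6 + 2) - 27)² = (-4 - 27)² = (-31)² = 961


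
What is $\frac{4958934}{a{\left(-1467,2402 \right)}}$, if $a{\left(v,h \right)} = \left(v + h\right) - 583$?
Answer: $\frac{2479467}{176} \approx 14088.0$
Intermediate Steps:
$a{\left(v,h \right)} = -583 + h + v$ ($a{\left(v,h \right)} = \left(h + v\right) - 583 = -583 + h + v$)
$\frac{4958934}{a{\left(-1467,2402 \right)}} = \frac{4958934}{-583 + 2402 - 1467} = \frac{4958934}{352} = 4958934 \cdot \frac{1}{352} = \frac{2479467}{176}$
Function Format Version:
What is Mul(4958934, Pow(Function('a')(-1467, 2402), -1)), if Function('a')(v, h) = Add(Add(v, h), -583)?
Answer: Rational(2479467, 176) ≈ 14088.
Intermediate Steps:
Function('a')(v, h) = Add(-583, h, v) (Function('a')(v, h) = Add(Add(h, v), -583) = Add(-583, h, v))
Mul(4958934, Pow(Function('a')(-1467, 2402), -1)) = Mul(4958934, Pow(Add(-583, 2402, -1467), -1)) = Mul(4958934, Pow(352, -1)) = Mul(4958934, Rational(1, 352)) = Rational(2479467, 176)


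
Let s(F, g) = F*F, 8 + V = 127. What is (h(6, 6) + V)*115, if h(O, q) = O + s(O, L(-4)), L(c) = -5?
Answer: 18515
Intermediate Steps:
V = 119 (V = -8 + 127 = 119)
s(F, g) = F**2
h(O, q) = O + O**2
(h(6, 6) + V)*115 = (6*(1 + 6) + 119)*115 = (6*7 + 119)*115 = (42 + 119)*115 = 161*115 = 18515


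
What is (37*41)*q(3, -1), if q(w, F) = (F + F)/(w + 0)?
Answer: -3034/3 ≈ -1011.3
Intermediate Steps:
q(w, F) = 2*F/w (q(w, F) = (2*F)/w = 2*F/w)
(37*41)*q(3, -1) = (37*41)*(2*(-1)/3) = 1517*(2*(-1)*(1/3)) = 1517*(-2/3) = -3034/3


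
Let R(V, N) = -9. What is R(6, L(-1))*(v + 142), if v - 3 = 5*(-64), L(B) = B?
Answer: 1575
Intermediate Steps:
v = -317 (v = 3 + 5*(-64) = 3 - 320 = -317)
R(6, L(-1))*(v + 142) = -9*(-317 + 142) = -9*(-175) = 1575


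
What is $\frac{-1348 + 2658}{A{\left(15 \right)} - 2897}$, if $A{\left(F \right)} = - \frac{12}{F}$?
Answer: $- \frac{6550}{14489} \approx -0.45207$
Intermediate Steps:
$\frac{-1348 + 2658}{A{\left(15 \right)} - 2897} = \frac{-1348 + 2658}{- \frac{12}{15} - 2897} = \frac{1310}{\left(-12\right) \frac{1}{15} - 2897} = \frac{1310}{- \frac{4}{5} - 2897} = \frac{1310}{- \frac{14489}{5}} = 1310 \left(- \frac{5}{14489}\right) = - \frac{6550}{14489}$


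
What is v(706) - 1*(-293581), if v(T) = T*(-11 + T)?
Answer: 784251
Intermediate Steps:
v(706) - 1*(-293581) = 706*(-11 + 706) - 1*(-293581) = 706*695 + 293581 = 490670 + 293581 = 784251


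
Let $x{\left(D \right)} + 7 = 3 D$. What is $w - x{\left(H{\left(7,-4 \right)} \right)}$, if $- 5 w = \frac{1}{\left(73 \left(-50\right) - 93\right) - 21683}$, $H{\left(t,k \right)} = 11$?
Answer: $- \frac{3305379}{127130} \approx -26.0$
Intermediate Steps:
$x{\left(D \right)} = -7 + 3 D$
$w = \frac{1}{127130}$ ($w = - \frac{1}{5 \left(\left(73 \left(-50\right) - 93\right) - 21683\right)} = - \frac{1}{5 \left(\left(-3650 - 93\right) - 21683\right)} = - \frac{1}{5 \left(-3743 - 21683\right)} = - \frac{1}{5 \left(-25426\right)} = \left(- \frac{1}{5}\right) \left(- \frac{1}{25426}\right) = \frac{1}{127130} \approx 7.866 \cdot 10^{-6}$)
$w - x{\left(H{\left(7,-4 \right)} \right)} = \frac{1}{127130} - \left(-7 + 3 \cdot 11\right) = \frac{1}{127130} - \left(-7 + 33\right) = \frac{1}{127130} - 26 = - \frac{3305379}{127130}$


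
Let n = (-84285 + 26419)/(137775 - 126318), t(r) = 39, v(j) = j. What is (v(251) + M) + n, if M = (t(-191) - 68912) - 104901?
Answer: -1988110877/11457 ≈ -1.7353e+5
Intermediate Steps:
n = -57866/11457 ≈ -5.0507
M = -173774 (M = (39 - 68912) - 104901 = -68873 - 104901 = -173774)
(v(251) + M) + n = (251 - 173774) - 57866/11457 = -173523 - 57866/11457 = -1988110877/11457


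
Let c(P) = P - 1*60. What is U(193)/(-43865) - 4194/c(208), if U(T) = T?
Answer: -91999187/3246010 ≈ -28.342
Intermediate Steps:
c(P) = -60 + P (c(P) = P - 60 = -60 + P)
U(193)/(-43865) - 4194/c(208) = 193/(-43865) - 4194/(-60 + 208) = 193*(-1/43865) - 4194/148 = -193/43865 - 4194*1/148 = -193/43865 - 2097/74 = -91999187/3246010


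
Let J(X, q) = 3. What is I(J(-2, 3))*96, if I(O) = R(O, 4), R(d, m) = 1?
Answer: 96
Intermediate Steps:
I(O) = 1
I(J(-2, 3))*96 = 1*96 = 96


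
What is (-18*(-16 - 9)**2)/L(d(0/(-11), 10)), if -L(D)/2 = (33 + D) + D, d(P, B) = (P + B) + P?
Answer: 5625/53 ≈ 106.13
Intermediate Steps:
d(P, B) = B + 2*P (d(P, B) = (B + P) + P = B + 2*P)
L(D) = -66 - 4*D (L(D) = -2*((33 + D) + D) = -2*(33 + 2*D) = -66 - 4*D)
(-18*(-16 - 9)**2)/L(d(0/(-11), 10)) = (-18*(-16 - 9)**2)/(-66 - 4*(10 + 2*(0/(-11)))) = (-18*(-25)**2)/(-66 - 4*(10 + 2*(0*(-1/11)))) = (-18*625)/(-66 - 4*(10 + 2*0)) = -11250/(-66 - 4*(10 + 0)) = -11250/(-66 - 4*10) = -11250/(-66 - 40) = -11250/(-106) = -11250*(-1/106) = 5625/53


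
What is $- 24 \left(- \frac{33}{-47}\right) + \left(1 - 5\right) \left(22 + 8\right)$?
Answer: $- \frac{6432}{47} \approx -136.85$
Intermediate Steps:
$- 24 \left(- \frac{33}{-47}\right) + \left(1 - 5\right) \left(22 + 8\right) = - 24 \left(\left(-33\right) \left(- \frac{1}{47}\right)\right) - 120 = \left(-24\right) \frac{33}{47} - 120 = - \frac{792}{47} - 120 = - \frac{6432}{47}$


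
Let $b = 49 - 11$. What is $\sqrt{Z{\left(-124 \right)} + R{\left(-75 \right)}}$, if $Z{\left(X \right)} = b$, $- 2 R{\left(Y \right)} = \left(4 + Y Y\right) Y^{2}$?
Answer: $\frac{i \sqrt{63326098}}{2} \approx 3978.9 i$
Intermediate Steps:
$b = 38$
$R{\left(Y \right)} = - \frac{Y^{2} \left(4 + Y^{2}\right)}{2}$ ($R{\left(Y \right)} = - \frac{\left(4 + Y Y\right) Y^{2}}{2} = - \frac{\left(4 + Y^{2}\right) Y^{2}}{2} = - \frac{Y^{2} \left(4 + Y^{2}\right)}{2}$)
$Z{\left(X \right)} = 38$
$\sqrt{Z{\left(-124 \right)} + R{\left(-75 \right)}} = \sqrt{38 + \frac{\left(-75\right)^{2} \left(-4 - \left(-75\right)^{2}\right)}{2}} = \sqrt{38 + \frac{1}{2} \cdot 5625 \left(-4 - 5625\right)} = \sqrt{38 + \frac{1}{2} \cdot 5625 \left(-5629\right)} = \sqrt{38 - \frac{31663125}{2}} = \sqrt{- \frac{31663049}{2}} = \frac{i \sqrt{63326098}}{2}$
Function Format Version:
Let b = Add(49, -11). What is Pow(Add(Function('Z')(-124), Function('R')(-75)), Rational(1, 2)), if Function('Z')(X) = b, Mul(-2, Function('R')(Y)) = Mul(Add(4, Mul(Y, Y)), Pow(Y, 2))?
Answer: Mul(Rational(1, 2), I, Pow(63326098, Rational(1, 2))) ≈ Mul(3978.9, I)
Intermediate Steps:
b = 38
Function('R')(Y) = Mul(Rational(-1, 2), Pow(Y, 2), Add(4, Pow(Y, 2))) (Function('R')(Y) = Mul(Rational(-1, 2), Mul(Add(4, Mul(Y, Y)), Pow(Y, 2))) = Mul(Rational(-1, 2), Mul(Add(4, Pow(Y, 2)), Pow(Y, 2))) = Mul(Rational(-1, 2), Mul(Pow(Y, 2), Add(4, Pow(Y, 2)))) = Mul(Rational(-1, 2), Pow(Y, 2), Add(4, Pow(Y, 2))))
Function('Z')(X) = 38
Pow(Add(Function('Z')(-124), Function('R')(-75)), Rational(1, 2)) = Pow(Add(38, Mul(Rational(1, 2), Pow(-75, 2), Add(-4, Mul(-1, Pow(-75, 2))))), Rational(1, 2)) = Pow(Add(38, Mul(Rational(1, 2), 5625, Add(-4, Mul(-1, 5625)))), Rational(1, 2)) = Pow(Add(38, Mul(Rational(1, 2), 5625, Add(-4, -5625))), Rational(1, 2)) = Pow(Add(38, Mul(Rational(1, 2), 5625, -5629)), Rational(1, 2)) = Pow(Add(38, Rational(-31663125, 2)), Rational(1, 2)) = Pow(Rational(-31663049, 2), Rational(1, 2)) = Mul(Rational(1, 2), I, Pow(63326098, Rational(1, 2)))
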